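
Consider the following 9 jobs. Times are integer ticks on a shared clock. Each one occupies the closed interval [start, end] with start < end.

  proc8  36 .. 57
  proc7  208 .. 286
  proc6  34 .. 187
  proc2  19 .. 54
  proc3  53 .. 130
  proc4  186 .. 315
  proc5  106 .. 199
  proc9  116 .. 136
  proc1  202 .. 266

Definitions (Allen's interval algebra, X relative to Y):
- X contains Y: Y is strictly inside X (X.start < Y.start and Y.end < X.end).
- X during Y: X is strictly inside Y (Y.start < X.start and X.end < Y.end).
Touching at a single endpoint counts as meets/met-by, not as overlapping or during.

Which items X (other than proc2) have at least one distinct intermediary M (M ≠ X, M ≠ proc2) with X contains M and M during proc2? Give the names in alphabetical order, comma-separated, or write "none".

Target proc2 = [19, 54].
Intermediaries M with M during proc2: none.
Union: none.

none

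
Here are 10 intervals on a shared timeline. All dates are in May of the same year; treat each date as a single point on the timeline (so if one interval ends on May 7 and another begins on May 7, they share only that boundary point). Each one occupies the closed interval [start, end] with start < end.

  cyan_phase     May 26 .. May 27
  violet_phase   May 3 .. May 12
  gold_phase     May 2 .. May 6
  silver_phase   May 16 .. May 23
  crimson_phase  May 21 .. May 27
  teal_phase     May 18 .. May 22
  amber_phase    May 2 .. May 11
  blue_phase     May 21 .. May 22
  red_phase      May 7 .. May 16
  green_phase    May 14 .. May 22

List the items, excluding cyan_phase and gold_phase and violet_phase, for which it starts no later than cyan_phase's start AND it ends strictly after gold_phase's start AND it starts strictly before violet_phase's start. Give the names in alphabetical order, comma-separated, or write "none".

Conditions: its start is no later than cyan_phase's start (X.start <= May 26) AND its end is strictly after gold_phase's start (X.end > May 2) AND its start is strictly before violet_phase's start (X.start < May 3).
amber_phase: start May 2 <= May 26? ✓; end May 11 > May 2? ✓; start May 2 < May 3? ✓ → yes.
blue_phase: start May 21 <= May 26? ✓; end May 22 > May 2? ✓; start May 21 < May 3? ✗ → no.
crimson_phase: start May 21 <= May 26? ✓; end May 27 > May 2? ✓; start May 21 < May 3? ✗ → no.
green_phase: start May 14 <= May 26? ✓; end May 22 > May 2? ✓; start May 14 < May 3? ✗ → no.
red_phase: start May 7 <= May 26? ✓; end May 16 > May 2? ✓; start May 7 < May 3? ✗ → no.
silver_phase: start May 16 <= May 26? ✓; end May 23 > May 2? ✓; start May 16 < May 3? ✗ → no.
teal_phase: start May 18 <= May 26? ✓; end May 22 > May 2? ✓; start May 18 < May 3? ✗ → no.
Result: amber_phase.

amber_phase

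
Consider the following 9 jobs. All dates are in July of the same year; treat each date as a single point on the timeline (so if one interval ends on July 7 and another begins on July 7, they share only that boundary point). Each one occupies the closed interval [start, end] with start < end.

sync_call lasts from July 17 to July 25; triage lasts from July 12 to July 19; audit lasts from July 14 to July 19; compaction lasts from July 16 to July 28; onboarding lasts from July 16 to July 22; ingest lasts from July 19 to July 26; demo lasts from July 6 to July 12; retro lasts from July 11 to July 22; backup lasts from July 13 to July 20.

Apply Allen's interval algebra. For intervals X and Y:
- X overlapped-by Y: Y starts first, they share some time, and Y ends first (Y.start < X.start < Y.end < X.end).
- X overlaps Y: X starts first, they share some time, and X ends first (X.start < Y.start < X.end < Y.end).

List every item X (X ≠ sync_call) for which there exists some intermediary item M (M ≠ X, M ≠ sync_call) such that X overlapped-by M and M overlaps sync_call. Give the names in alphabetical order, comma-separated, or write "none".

Target sync_call = [July 17, July 25].
Intermediaries M with M overlaps sync_call: audit, backup, onboarding, retro, triage.
Via audit — items with X overlapped-by audit: compaction, onboarding.
Via backup — items with X overlapped-by backup: compaction, ingest, onboarding.
Via onboarding — items with X overlapped-by onboarding: ingest.
Via retro — items with X overlapped-by retro: compaction, ingest.
Via triage — items with X overlapped-by triage: backup, compaction, onboarding.
Union: backup, compaction, ingest, onboarding.

backup, compaction, ingest, onboarding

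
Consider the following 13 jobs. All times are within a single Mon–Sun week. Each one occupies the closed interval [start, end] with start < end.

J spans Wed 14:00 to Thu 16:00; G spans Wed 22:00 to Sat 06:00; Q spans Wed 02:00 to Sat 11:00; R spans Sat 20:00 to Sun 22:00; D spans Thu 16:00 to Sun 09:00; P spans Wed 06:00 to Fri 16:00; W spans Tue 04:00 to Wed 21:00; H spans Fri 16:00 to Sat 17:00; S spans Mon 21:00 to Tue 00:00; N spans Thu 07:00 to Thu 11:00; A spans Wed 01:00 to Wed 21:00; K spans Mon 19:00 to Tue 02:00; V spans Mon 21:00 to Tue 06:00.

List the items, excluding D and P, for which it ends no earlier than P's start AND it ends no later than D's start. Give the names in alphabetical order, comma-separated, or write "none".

A, J, N, W

Conditions: its end is no earlier than P's start (X.end >= Wed 06:00) AND its end is no later than D's start (X.end <= Thu 16:00).
A: end Wed 21:00 >= Wed 06:00? ✓; end Wed 21:00 <= Thu 16:00? ✓ → yes.
G: end Sat 06:00 >= Wed 06:00? ✓; end Sat 06:00 <= Thu 16:00? ✗ → no.
H: end Sat 17:00 >= Wed 06:00? ✓; end Sat 17:00 <= Thu 16:00? ✗ → no.
J: end Thu 16:00 >= Wed 06:00? ✓; end Thu 16:00 <= Thu 16:00? ✓ → yes.
K: end Tue 02:00 >= Wed 06:00? ✗; end Tue 02:00 <= Thu 16:00? ✓ → no.
N: end Thu 11:00 >= Wed 06:00? ✓; end Thu 11:00 <= Thu 16:00? ✓ → yes.
Q: end Sat 11:00 >= Wed 06:00? ✓; end Sat 11:00 <= Thu 16:00? ✗ → no.
R: end Sun 22:00 >= Wed 06:00? ✓; end Sun 22:00 <= Thu 16:00? ✗ → no.
S: end Tue 00:00 >= Wed 06:00? ✗; end Tue 00:00 <= Thu 16:00? ✓ → no.
V: end Tue 06:00 >= Wed 06:00? ✗; end Tue 06:00 <= Thu 16:00? ✓ → no.
W: end Wed 21:00 >= Wed 06:00? ✓; end Wed 21:00 <= Thu 16:00? ✓ → yes.
Result: A, J, N, W.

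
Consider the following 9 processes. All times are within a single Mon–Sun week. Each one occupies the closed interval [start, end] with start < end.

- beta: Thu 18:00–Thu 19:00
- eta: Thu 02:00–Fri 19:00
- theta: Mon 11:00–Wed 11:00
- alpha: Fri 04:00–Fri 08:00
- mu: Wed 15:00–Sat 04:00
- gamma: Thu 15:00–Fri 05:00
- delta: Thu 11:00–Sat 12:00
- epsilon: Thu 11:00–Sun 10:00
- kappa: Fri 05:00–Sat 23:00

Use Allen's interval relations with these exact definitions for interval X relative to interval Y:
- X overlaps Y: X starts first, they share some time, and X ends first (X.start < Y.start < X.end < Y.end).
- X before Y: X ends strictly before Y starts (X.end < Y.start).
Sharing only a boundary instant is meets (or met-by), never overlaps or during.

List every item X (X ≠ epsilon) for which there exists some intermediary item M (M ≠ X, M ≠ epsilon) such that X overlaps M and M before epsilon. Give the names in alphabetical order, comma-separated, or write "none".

none

Target epsilon = [Thu 11:00, Sun 10:00].
Intermediaries M with M before epsilon: theta.
Via theta — items with X overlaps theta: none.
Union: none.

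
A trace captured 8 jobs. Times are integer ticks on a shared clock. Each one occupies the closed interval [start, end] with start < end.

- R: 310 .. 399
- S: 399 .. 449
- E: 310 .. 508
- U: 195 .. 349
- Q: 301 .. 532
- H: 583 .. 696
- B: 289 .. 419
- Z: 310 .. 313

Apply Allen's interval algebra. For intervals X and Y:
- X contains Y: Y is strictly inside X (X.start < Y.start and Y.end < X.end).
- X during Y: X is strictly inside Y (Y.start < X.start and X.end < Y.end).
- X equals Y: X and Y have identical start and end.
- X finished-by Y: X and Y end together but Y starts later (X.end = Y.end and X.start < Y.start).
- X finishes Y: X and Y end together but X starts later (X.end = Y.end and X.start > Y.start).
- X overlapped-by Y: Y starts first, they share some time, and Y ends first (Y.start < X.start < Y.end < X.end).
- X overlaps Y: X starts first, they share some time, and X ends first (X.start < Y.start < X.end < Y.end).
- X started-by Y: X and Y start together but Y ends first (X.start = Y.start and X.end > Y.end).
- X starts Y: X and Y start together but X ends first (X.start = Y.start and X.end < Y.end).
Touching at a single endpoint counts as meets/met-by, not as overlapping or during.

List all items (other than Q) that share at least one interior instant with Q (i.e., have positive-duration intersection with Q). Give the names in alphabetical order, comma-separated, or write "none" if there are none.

Target Q = [301, 532].
B [289, 419] → overlaps → yes.
E [310, 508] → during → yes.
H [583, 696] → after → no.
R [310, 399] → during → yes.
S [399, 449] → during → yes.
U [195, 349] → overlaps → yes.
Z [310, 313] → during → yes.
Result: B, E, R, S, U, Z.

B, E, R, S, U, Z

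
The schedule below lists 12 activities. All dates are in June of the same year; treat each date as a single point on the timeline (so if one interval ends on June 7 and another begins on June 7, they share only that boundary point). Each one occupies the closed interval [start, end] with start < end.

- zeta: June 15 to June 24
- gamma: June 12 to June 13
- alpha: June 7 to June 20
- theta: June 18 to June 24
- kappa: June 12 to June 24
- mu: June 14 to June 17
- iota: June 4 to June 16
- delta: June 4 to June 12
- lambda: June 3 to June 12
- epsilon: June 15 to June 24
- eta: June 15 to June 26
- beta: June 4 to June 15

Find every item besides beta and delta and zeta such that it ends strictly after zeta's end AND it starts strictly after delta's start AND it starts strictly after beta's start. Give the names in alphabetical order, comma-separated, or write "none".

eta

Conditions: its end is strictly after zeta's end (X.end > June 24) AND its start is strictly after delta's start (X.start > June 4) AND its start is strictly after beta's start (X.start > June 4).
alpha: end June 20 > June 24? ✗; start June 7 > June 4? ✓; start June 7 > June 4? ✓ → no.
epsilon: end June 24 > June 24? ✗; start June 15 > June 4? ✓; start June 15 > June 4? ✓ → no.
eta: end June 26 > June 24? ✓; start June 15 > June 4? ✓; start June 15 > June 4? ✓ → yes.
gamma: end June 13 > June 24? ✗; start June 12 > June 4? ✓; start June 12 > June 4? ✓ → no.
iota: end June 16 > June 24? ✗; start June 4 > June 4? ✗; start June 4 > June 4? ✗ → no.
kappa: end June 24 > June 24? ✗; start June 12 > June 4? ✓; start June 12 > June 4? ✓ → no.
lambda: end June 12 > June 24? ✗; start June 3 > June 4? ✗; start June 3 > June 4? ✗ → no.
mu: end June 17 > June 24? ✗; start June 14 > June 4? ✓; start June 14 > June 4? ✓ → no.
theta: end June 24 > June 24? ✗; start June 18 > June 4? ✓; start June 18 > June 4? ✓ → no.
Result: eta.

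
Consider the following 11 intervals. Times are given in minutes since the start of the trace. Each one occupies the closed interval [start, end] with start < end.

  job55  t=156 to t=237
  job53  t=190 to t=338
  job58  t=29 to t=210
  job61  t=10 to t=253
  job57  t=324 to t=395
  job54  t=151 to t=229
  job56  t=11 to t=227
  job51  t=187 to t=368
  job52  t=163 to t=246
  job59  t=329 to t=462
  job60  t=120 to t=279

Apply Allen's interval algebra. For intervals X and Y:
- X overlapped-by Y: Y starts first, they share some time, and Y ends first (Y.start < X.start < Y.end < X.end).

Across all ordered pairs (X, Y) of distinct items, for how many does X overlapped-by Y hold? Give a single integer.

Checking all 110 ordered pairs for relation 'overlapped-by'; matching pairs in alphabetical order:
(job51, job52): job51 overlapped-by job52 ✓
(job51, job54): job51 overlapped-by job54 ✓
(job51, job55): job51 overlapped-by job55 ✓
(job51, job56): job51 overlapped-by job56 ✓
(job51, job58): job51 overlapped-by job58 ✓
(job51, job60): job51 overlapped-by job60 ✓
(job51, job61): job51 overlapped-by job61 ✓
(job52, job54): job52 overlapped-by job54 ✓
(job52, job55): job52 overlapped-by job55 ✓
(job52, job56): job52 overlapped-by job56 ✓
(job52, job58): job52 overlapped-by job58 ✓
(job53, job52): job53 overlapped-by job52 ✓
(job53, job54): job53 overlapped-by job54 ✓
(job53, job55): job53 overlapped-by job55 ✓
(job53, job56): job53 overlapped-by job56 ✓
(job53, job58): job53 overlapped-by job58 ✓
(job53, job60): job53 overlapped-by job60 ✓
(job53, job61): job53 overlapped-by job61 ✓
(job54, job56): job54 overlapped-by job56 ✓
(job54, job58): job54 overlapped-by job58 ✓
(job55, job54): job55 overlapped-by job54 ✓
(job55, job56): job55 overlapped-by job56 ✓
(job55, job58): job55 overlapped-by job58 ✓
(job57, job51): job57 overlapped-by job51 ✓
... plus 7 further pairs not listed.
Count: 31.

31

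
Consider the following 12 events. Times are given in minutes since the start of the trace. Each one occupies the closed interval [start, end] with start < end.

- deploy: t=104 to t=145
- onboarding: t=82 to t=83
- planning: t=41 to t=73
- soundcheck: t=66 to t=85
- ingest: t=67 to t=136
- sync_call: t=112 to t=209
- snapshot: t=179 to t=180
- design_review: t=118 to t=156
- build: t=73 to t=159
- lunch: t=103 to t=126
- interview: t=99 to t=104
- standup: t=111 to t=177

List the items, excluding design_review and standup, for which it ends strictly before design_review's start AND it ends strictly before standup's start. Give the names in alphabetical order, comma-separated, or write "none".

interview, onboarding, planning, soundcheck

Conditions: its end is strictly before design_review's start (X.end < t=118) AND its end is strictly before standup's start (X.end < t=111).
build: end t=159 < t=118? ✗; end t=159 < t=111? ✗ → no.
deploy: end t=145 < t=118? ✗; end t=145 < t=111? ✗ → no.
ingest: end t=136 < t=118? ✗; end t=136 < t=111? ✗ → no.
interview: end t=104 < t=118? ✓; end t=104 < t=111? ✓ → yes.
lunch: end t=126 < t=118? ✗; end t=126 < t=111? ✗ → no.
onboarding: end t=83 < t=118? ✓; end t=83 < t=111? ✓ → yes.
planning: end t=73 < t=118? ✓; end t=73 < t=111? ✓ → yes.
snapshot: end t=180 < t=118? ✗; end t=180 < t=111? ✗ → no.
soundcheck: end t=85 < t=118? ✓; end t=85 < t=111? ✓ → yes.
sync_call: end t=209 < t=118? ✗; end t=209 < t=111? ✗ → no.
Result: interview, onboarding, planning, soundcheck.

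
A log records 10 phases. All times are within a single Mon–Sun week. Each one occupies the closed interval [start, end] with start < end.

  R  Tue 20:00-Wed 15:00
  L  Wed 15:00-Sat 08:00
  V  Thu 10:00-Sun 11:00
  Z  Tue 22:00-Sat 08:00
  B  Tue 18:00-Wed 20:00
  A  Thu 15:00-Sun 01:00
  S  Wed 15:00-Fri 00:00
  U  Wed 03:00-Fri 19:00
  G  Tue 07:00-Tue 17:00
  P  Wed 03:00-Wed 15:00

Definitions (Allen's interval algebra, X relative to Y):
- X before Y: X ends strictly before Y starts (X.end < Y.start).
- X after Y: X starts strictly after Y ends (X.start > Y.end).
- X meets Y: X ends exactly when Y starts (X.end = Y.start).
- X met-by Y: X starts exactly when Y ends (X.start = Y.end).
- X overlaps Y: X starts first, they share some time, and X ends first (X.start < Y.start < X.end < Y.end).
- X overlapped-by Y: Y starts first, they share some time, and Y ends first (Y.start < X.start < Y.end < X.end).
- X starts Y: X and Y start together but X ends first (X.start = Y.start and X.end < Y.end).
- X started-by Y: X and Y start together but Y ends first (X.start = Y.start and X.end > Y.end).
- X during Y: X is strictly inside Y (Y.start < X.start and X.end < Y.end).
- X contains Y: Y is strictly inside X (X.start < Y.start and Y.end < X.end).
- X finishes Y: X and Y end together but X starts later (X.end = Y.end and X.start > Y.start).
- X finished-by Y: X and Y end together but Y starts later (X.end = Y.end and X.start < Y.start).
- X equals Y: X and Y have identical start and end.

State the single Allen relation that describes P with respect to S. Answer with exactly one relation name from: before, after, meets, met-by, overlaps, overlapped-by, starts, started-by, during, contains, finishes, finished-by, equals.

meets

P = [Wed 03:00, Wed 15:00]; S = [Wed 15:00, Fri 00:00].
Compare endpoints: P.start < S.start, P.start < S.end, P.end = S.start, P.end < S.end.
That pattern is 'meets'.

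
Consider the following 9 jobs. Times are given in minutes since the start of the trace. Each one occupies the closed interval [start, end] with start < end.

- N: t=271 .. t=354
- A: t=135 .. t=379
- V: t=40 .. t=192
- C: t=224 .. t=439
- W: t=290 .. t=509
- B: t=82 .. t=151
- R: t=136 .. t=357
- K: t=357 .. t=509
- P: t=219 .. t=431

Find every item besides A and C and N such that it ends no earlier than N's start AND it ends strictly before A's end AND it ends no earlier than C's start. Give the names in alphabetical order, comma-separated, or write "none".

R

Conditions: its end is no earlier than N's start (X.end >= t=271) AND its end is strictly before A's end (X.end < t=379) AND its end is no earlier than C's start (X.end >= t=224).
B: end t=151 >= t=271? ✗; end t=151 < t=379? ✓; end t=151 >= t=224? ✗ → no.
K: end t=509 >= t=271? ✓; end t=509 < t=379? ✗; end t=509 >= t=224? ✓ → no.
P: end t=431 >= t=271? ✓; end t=431 < t=379? ✗; end t=431 >= t=224? ✓ → no.
R: end t=357 >= t=271? ✓; end t=357 < t=379? ✓; end t=357 >= t=224? ✓ → yes.
V: end t=192 >= t=271? ✗; end t=192 < t=379? ✓; end t=192 >= t=224? ✗ → no.
W: end t=509 >= t=271? ✓; end t=509 < t=379? ✗; end t=509 >= t=224? ✓ → no.
Result: R.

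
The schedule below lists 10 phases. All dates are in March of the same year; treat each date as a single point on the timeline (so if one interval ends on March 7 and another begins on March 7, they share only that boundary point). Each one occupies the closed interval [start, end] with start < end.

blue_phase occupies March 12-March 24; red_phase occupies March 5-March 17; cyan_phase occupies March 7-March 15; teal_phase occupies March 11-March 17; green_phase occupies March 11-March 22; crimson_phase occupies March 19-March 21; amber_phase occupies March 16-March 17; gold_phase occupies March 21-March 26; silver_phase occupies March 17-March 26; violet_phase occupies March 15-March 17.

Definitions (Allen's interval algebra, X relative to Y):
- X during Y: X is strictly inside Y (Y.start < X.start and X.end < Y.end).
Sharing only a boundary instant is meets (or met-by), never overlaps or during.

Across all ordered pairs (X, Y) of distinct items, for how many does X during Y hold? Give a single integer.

8

Checking all 90 ordered pairs for relation 'during'; matching pairs in alphabetical order:
(amber_phase, blue_phase): amber_phase during blue_phase ✓
(amber_phase, green_phase): amber_phase during green_phase ✓
(crimson_phase, blue_phase): crimson_phase during blue_phase ✓
(crimson_phase, green_phase): crimson_phase during green_phase ✓
(crimson_phase, silver_phase): crimson_phase during silver_phase ✓
(cyan_phase, red_phase): cyan_phase during red_phase ✓
(violet_phase, blue_phase): violet_phase during blue_phase ✓
(violet_phase, green_phase): violet_phase during green_phase ✓
Count: 8.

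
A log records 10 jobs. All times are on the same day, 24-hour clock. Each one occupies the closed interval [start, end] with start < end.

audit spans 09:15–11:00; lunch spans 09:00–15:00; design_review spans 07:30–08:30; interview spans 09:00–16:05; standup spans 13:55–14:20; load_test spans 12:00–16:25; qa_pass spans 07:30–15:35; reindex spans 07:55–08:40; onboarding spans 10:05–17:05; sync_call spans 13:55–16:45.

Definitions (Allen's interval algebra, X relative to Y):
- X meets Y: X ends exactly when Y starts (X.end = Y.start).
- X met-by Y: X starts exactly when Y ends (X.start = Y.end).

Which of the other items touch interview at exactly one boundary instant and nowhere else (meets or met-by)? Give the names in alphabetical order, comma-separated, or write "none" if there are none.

none

Target interview = [09:00, 16:05].
audit [09:15, 11:00] → during → no.
design_review [07:30, 08:30] → before → no.
load_test [12:00, 16:25] → overlapped-by → no.
lunch [09:00, 15:00] → starts → no.
onboarding [10:05, 17:05] → overlapped-by → no.
qa_pass [07:30, 15:35] → overlaps → no.
reindex [07:55, 08:40] → before → no.
standup [13:55, 14:20] → during → no.
sync_call [13:55, 16:45] → overlapped-by → no.
Result: none.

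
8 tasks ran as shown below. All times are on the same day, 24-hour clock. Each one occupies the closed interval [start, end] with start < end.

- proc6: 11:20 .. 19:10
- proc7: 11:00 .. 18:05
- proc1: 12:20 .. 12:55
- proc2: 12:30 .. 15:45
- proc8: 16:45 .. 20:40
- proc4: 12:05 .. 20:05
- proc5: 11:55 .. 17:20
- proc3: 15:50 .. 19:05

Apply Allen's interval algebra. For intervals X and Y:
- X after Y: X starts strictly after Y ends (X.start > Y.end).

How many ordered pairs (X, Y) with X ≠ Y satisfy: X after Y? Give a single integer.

4

Checking all 56 ordered pairs for relation 'after'; matching pairs in alphabetical order:
(proc3, proc1): proc3 after proc1 ✓
(proc3, proc2): proc3 after proc2 ✓
(proc8, proc1): proc8 after proc1 ✓
(proc8, proc2): proc8 after proc2 ✓
Count: 4.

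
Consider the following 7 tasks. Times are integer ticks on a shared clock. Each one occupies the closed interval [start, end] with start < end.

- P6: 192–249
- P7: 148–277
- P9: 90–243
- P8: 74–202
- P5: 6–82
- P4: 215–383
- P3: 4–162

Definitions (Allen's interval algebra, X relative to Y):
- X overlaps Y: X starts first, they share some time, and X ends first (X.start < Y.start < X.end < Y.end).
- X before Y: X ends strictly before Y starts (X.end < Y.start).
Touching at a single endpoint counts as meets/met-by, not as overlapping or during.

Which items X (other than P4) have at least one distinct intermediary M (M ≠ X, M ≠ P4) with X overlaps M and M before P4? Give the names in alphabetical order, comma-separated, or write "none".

P3, P5

Target P4 = [215, 383].
Intermediaries M with M before P4: P3, P5, P8.
Via P3 — items with X overlaps P3: none.
Via P5 — items with X overlaps P5: none.
Via P8 — items with X overlaps P8: P3, P5.
Union: P3, P5.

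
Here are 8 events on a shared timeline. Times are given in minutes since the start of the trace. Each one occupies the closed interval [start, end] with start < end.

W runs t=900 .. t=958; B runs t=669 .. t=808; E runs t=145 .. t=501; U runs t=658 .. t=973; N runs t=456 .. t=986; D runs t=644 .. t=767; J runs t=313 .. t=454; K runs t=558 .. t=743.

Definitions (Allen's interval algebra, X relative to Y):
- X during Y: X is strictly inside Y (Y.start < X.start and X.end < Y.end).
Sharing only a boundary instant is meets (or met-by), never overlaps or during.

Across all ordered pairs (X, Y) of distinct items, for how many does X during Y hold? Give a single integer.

8

Checking all 56 ordered pairs for relation 'during'; matching pairs in alphabetical order:
(B, N): B during N ✓
(B, U): B during U ✓
(D, N): D during N ✓
(J, E): J during E ✓
(K, N): K during N ✓
(U, N): U during N ✓
(W, N): W during N ✓
(W, U): W during U ✓
Count: 8.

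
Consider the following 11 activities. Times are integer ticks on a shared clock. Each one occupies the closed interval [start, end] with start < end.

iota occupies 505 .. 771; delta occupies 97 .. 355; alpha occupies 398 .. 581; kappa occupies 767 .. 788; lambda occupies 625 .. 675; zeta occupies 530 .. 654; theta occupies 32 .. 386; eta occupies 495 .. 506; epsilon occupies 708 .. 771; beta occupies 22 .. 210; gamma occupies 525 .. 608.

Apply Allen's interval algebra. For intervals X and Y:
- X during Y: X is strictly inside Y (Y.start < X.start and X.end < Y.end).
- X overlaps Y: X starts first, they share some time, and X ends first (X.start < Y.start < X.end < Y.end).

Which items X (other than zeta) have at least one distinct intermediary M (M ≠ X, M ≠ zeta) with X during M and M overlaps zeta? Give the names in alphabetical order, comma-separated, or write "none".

eta

Target zeta = [530, 654].
Intermediaries M with M overlaps zeta: alpha, gamma.
Via alpha — items with X during alpha: eta.
Via gamma — items with X during gamma: none.
Union: eta.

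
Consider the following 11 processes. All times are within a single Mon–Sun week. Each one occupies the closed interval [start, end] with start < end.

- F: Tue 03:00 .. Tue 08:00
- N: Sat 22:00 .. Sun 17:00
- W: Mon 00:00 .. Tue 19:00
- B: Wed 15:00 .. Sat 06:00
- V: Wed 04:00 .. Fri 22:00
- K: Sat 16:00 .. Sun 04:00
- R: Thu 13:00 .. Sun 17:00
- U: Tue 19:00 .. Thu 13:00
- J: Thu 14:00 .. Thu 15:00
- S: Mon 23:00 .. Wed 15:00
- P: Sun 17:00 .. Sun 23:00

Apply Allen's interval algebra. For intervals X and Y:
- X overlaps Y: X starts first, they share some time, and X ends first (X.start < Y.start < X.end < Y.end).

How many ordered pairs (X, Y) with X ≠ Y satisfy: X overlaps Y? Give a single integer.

Checking all 110 ordered pairs for relation 'overlaps'; matching pairs in alphabetical order:
(B, R): B overlaps R ✓
(K, N): K overlaps N ✓
(S, U): S overlaps U ✓
(S, V): S overlaps V ✓
(U, B): U overlaps B ✓
(U, V): U overlaps V ✓
(V, B): V overlaps B ✓
(V, R): V overlaps R ✓
(W, S): W overlaps S ✓
Count: 9.

9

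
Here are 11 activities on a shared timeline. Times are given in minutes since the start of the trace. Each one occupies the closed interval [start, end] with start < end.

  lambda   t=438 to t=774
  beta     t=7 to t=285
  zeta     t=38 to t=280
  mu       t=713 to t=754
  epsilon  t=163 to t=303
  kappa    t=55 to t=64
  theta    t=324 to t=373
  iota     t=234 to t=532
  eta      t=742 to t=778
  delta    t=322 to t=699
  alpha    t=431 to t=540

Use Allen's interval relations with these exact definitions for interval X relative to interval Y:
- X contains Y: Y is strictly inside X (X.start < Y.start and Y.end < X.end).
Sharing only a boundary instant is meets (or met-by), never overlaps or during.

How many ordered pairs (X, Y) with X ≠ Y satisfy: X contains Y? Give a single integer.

7

Checking all 110 ordered pairs for relation 'contains'; matching pairs in alphabetical order:
(beta, kappa): beta contains kappa ✓
(beta, zeta): beta contains zeta ✓
(delta, alpha): delta contains alpha ✓
(delta, theta): delta contains theta ✓
(iota, theta): iota contains theta ✓
(lambda, mu): lambda contains mu ✓
(zeta, kappa): zeta contains kappa ✓
Count: 7.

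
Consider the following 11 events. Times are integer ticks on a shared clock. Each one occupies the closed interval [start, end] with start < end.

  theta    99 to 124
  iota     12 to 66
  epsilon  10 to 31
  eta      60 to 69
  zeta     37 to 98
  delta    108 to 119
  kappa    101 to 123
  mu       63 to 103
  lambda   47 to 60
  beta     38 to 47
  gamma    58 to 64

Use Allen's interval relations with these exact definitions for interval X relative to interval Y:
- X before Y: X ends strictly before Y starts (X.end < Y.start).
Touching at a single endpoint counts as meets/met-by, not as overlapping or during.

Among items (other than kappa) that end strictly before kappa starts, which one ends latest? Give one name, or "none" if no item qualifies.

Target kappa = [101, 123].
beta [38, 47] → before → candidate.
delta [108, 119] → during → excluded.
epsilon [10, 31] → before → candidate.
eta [60, 69] → before → candidate.
gamma [58, 64] → before → candidate.
iota [12, 66] → before → candidate.
lambda [47, 60] → before → candidate.
mu [63, 103] → overlaps → excluded.
theta [99, 124] → contains → excluded.
zeta [37, 98] → before → candidate.
Among candidates, latest end is 98 → zeta.

zeta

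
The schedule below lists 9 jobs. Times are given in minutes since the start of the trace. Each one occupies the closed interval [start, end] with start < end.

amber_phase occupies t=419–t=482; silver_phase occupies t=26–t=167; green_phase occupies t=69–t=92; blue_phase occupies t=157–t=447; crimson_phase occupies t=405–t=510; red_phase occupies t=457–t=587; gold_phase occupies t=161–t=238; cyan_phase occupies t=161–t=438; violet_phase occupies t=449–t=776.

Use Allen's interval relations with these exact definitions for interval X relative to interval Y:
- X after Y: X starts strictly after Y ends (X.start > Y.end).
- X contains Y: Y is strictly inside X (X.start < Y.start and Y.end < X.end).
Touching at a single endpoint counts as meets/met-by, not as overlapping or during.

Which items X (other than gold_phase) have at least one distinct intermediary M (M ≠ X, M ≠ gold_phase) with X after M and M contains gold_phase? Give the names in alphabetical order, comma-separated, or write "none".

Target gold_phase = [t=161, t=238].
Intermediaries M with M contains gold_phase: blue_phase.
Via blue_phase — items with X after blue_phase: red_phase, violet_phase.
Union: red_phase, violet_phase.

red_phase, violet_phase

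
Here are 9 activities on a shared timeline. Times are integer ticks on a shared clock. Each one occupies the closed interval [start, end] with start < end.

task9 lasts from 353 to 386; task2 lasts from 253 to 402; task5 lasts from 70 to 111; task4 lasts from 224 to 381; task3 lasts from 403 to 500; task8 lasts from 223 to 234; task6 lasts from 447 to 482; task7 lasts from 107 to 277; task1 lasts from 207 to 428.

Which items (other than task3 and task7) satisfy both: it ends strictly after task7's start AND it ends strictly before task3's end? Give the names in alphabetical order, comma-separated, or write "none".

Conditions: its end is strictly after task7's start (X.end > 107) AND its end is strictly before task3's end (X.end < 500).
task1: end 428 > 107? ✓; end 428 < 500? ✓ → yes.
task2: end 402 > 107? ✓; end 402 < 500? ✓ → yes.
task4: end 381 > 107? ✓; end 381 < 500? ✓ → yes.
task5: end 111 > 107? ✓; end 111 < 500? ✓ → yes.
task6: end 482 > 107? ✓; end 482 < 500? ✓ → yes.
task8: end 234 > 107? ✓; end 234 < 500? ✓ → yes.
task9: end 386 > 107? ✓; end 386 < 500? ✓ → yes.
Result: task1, task2, task4, task5, task6, task8, task9.

task1, task2, task4, task5, task6, task8, task9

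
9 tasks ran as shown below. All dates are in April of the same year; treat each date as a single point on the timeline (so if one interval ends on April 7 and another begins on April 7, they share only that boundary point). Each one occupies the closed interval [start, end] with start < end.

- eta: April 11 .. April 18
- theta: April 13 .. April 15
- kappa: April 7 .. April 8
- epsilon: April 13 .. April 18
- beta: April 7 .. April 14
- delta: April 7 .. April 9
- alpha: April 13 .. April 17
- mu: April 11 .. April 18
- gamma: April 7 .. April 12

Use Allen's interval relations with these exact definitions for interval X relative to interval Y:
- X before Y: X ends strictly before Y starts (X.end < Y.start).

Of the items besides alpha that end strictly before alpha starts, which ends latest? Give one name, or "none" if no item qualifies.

Target alpha = [April 13, April 17].
beta [April 7, April 14] → overlaps → excluded.
delta [April 7, April 9] → before → candidate.
epsilon [April 13, April 18] → started-by → excluded.
eta [April 11, April 18] → contains → excluded.
gamma [April 7, April 12] → before → candidate.
kappa [April 7, April 8] → before → candidate.
mu [April 11, April 18] → contains → excluded.
theta [April 13, April 15] → starts → excluded.
Among candidates, latest end is April 12 → gamma.

gamma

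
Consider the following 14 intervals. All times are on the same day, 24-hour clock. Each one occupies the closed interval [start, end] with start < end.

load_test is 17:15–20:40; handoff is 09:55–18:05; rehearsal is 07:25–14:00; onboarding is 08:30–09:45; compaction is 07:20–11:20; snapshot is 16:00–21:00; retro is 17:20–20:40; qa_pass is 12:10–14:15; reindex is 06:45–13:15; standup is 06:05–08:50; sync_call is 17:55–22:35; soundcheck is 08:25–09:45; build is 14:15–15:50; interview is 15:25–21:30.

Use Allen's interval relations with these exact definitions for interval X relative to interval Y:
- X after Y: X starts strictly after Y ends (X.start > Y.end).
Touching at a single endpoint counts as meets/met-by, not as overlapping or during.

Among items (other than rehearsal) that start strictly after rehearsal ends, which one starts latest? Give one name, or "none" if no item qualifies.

Target rehearsal = [07:25, 14:00].
build [14:15, 15:50] → after → candidate.
compaction [07:20, 11:20] → overlaps → excluded.
handoff [09:55, 18:05] → overlapped-by → excluded.
interview [15:25, 21:30] → after → candidate.
load_test [17:15, 20:40] → after → candidate.
onboarding [08:30, 09:45] → during → excluded.
qa_pass [12:10, 14:15] → overlapped-by → excluded.
reindex [06:45, 13:15] → overlaps → excluded.
retro [17:20, 20:40] → after → candidate.
snapshot [16:00, 21:00] → after → candidate.
soundcheck [08:25, 09:45] → during → excluded.
standup [06:05, 08:50] → overlaps → excluded.
sync_call [17:55, 22:35] → after → candidate.
Among candidates, latest start is 17:55 → sync_call.

sync_call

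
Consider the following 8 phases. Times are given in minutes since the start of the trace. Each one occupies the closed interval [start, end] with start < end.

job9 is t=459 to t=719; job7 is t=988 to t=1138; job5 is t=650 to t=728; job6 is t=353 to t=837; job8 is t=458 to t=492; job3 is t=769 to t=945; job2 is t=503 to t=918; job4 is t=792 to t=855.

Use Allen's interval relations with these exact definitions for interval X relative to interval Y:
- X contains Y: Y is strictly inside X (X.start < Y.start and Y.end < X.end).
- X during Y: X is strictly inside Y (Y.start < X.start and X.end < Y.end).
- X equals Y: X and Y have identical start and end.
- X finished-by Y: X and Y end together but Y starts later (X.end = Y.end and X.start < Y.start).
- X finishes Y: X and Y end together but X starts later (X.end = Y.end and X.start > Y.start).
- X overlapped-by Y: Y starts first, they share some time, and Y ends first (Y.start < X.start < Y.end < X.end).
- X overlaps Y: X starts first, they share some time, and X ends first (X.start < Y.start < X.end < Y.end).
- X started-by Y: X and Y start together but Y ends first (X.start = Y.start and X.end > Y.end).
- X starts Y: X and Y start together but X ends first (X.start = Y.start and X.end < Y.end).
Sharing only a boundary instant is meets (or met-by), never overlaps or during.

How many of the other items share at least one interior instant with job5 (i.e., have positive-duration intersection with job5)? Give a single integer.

Target job5 = [t=650, t=728].
job2 [t=503, t=918] → contains → counts.
job3 [t=769, t=945] → after → no.
job4 [t=792, t=855] → after → no.
job6 [t=353, t=837] → contains → counts.
job7 [t=988, t=1138] → after → no.
job8 [t=458, t=492] → before → no.
job9 [t=459, t=719] → overlaps → counts.
Total: 3.

3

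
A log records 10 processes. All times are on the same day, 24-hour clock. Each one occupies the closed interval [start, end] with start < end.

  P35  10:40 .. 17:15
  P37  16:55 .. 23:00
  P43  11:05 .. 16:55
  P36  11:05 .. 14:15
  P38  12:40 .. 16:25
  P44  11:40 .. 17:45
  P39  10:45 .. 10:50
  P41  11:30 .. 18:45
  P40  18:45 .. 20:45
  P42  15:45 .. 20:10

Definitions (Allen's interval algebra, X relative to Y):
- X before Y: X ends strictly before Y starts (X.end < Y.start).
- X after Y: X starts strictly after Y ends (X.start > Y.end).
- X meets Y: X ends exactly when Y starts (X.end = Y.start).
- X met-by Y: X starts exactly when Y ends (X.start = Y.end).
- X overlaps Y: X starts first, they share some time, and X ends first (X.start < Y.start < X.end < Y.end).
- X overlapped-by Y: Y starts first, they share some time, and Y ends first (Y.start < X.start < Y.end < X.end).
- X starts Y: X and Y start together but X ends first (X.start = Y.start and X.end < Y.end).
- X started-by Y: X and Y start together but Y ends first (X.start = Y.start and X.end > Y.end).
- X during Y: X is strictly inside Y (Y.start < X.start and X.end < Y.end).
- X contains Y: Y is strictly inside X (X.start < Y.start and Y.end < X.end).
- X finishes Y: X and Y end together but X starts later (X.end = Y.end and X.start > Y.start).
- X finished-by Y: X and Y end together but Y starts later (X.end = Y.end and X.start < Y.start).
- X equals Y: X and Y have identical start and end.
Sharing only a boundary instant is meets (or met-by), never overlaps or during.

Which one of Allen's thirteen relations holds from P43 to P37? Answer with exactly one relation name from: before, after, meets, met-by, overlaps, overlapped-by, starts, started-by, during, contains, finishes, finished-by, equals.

meets

P43 = [11:05, 16:55]; P37 = [16:55, 23:00].
Compare endpoints: P43.start < P37.start, P43.start < P37.end, P43.end = P37.start, P43.end < P37.end.
That pattern is 'meets'.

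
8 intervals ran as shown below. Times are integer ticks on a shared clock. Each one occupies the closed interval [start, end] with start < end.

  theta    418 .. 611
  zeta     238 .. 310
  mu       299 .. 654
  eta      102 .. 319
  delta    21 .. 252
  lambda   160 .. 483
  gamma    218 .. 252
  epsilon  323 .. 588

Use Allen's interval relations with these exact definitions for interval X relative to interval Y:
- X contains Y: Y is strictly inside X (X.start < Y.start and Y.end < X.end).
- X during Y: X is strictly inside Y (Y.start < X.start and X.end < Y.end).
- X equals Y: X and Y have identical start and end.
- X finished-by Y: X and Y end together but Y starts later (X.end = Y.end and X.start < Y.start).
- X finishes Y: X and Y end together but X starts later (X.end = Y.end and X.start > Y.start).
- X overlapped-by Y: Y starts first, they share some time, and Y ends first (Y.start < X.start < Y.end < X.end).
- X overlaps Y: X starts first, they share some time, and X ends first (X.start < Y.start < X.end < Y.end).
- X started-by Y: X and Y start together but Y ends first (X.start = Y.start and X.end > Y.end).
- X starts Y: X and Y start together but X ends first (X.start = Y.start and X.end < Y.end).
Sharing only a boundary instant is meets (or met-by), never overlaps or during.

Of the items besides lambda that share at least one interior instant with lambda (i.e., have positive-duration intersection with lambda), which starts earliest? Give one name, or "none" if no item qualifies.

delta

Target lambda = [160, 483].
delta [21, 252] → overlaps → candidate.
epsilon [323, 588] → overlapped-by → candidate.
eta [102, 319] → overlaps → candidate.
gamma [218, 252] → during → candidate.
mu [299, 654] → overlapped-by → candidate.
theta [418, 611] → overlapped-by → candidate.
zeta [238, 310] → during → candidate.
Among candidates, earliest start is 21 → delta.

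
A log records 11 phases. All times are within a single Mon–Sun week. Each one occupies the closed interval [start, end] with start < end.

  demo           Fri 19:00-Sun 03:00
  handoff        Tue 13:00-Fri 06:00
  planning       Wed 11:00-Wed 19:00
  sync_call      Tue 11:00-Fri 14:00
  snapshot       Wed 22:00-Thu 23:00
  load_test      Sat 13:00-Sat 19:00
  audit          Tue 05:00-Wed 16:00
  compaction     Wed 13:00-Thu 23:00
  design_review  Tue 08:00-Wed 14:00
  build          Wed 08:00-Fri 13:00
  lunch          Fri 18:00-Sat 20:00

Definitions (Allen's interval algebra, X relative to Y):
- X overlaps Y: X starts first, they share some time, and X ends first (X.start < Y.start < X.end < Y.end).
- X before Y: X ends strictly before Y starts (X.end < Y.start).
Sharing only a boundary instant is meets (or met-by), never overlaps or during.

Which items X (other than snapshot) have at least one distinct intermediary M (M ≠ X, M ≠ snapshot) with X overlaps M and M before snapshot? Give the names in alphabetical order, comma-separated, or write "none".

audit, design_review

Target snapshot = [Wed 22:00, Thu 23:00].
Intermediaries M with M before snapshot: audit, design_review, planning.
Via audit — items with X overlaps audit: none.
Via design_review — items with X overlaps design_review: none.
Via planning — items with X overlaps planning: audit, design_review.
Union: audit, design_review.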